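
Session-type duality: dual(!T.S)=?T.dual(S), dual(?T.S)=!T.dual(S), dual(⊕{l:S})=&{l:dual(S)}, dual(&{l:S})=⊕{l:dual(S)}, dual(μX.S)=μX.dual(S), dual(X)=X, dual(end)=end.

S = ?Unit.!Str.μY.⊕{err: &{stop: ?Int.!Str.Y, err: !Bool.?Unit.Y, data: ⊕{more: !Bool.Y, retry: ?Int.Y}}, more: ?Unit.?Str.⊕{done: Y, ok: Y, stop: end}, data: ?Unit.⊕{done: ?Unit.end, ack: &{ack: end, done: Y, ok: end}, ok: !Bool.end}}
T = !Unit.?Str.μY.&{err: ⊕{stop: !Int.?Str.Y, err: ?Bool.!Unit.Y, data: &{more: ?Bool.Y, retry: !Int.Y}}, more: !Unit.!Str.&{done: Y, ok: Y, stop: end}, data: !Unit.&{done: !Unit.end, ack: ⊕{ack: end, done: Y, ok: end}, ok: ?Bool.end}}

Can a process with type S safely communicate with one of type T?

YES

?Unit | !Unit  match
  !Str | ?Str  match
    μY | μY  match (rec unchanged)
      ⊕{err,more,data} | &{err,more,data}  match labels match
        • err:
          &{stop,err,data} | ⊕{stop,err,data}  match labels match
            • stop:
              ?Int | !Int  match
                !Str | ?Str  match
                  Y | Y  match
            • err:
              !Bool | ?Bool  match
                ?Unit | !Unit  match
                  Y | Y  match
            • data:
              ⊕{more,retry} | &{more,retry}  match labels match
                • more:
                  !Bool | ?Bool  match
                    Y | Y  match
                • retry:
                  ?Int | !Int  match
                    Y | Y  match
        • more:
          ?Unit | !Unit  match
            ?Str | !Str  match
              ⊕{done,ok,stop} | &{done,ok,stop}  match labels match
                • done:
                  Y | Y  match
                • ok:
                  Y | Y  match
                • stop:
                  end | end  match
        • data:
          ?Unit | !Unit  match
            ⊕{done,ack,ok} | &{done,ack,ok}  match labels match
              • done:
                ?Unit | !Unit  match
                  end | end  match
              • ack:
                &{ack,done,ok} | ⊕{ack,done,ok}  match labels match
                  • ack:
                    end | end  match
                  • done:
                    Y | Y  match
                  • ok:
                    end | end  match
              • ok:
                !Bool | ?Bool  match
                  end | end  match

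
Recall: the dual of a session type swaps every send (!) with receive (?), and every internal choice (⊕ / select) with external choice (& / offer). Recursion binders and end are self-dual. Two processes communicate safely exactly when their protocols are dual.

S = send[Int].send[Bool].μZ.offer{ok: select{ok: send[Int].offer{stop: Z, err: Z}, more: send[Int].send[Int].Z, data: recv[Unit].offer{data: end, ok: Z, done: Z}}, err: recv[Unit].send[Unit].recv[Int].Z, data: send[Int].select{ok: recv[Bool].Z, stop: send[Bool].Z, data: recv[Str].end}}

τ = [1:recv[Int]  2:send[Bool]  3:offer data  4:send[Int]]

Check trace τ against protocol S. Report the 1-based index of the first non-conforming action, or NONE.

step 1: got recv[Int], protocol expects send[Int]  ✗

1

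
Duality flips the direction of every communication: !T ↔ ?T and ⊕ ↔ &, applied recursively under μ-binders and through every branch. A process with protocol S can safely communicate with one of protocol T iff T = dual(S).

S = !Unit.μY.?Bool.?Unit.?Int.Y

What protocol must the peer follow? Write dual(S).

?Unit.μY.!Bool.!Unit.!Int.Y

!Unit → ?Unit
  μY → μY  (binder kept)
    ?Bool → !Bool
      ?Unit → !Unit
        ?Int → !Int
          Y ↦ Y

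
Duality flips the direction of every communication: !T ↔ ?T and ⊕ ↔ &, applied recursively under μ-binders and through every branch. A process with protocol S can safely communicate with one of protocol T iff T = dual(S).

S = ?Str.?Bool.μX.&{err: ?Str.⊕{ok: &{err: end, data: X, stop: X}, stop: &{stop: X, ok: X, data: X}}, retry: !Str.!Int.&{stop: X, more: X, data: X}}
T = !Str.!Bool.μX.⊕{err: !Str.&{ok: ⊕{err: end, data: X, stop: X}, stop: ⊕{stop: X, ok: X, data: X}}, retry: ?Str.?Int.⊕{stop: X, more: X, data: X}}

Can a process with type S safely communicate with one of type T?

?Str ‖ !Str  ok
  ?Bool ‖ !Bool  ok
    μX ‖ μX  ok (rec unchanged)
      &{err,retry} ‖ ⊕{err,retry}  ok label sets agree
        case err:
          ?Str ‖ !Str  ok
            ⊕{ok,stop} ‖ &{ok,stop}  ok label sets agree
              case ok:
                &{err,data,stop} ‖ ⊕{err,data,stop}  ok label sets agree
                  case err:
                    end ‖ end  ok
                  case data:
                    X ‖ X  ok
                  case stop:
                    X ‖ X  ok
              case stop:
                &{stop,ok,data} ‖ ⊕{stop,ok,data}  ok label sets agree
                  case stop:
                    X ‖ X  ok
                  case ok:
                    X ‖ X  ok
                  case data:
                    X ‖ X  ok
        case retry:
          !Str ‖ ?Str  ok
            !Int ‖ ?Int  ok
              &{stop,more,data} ‖ ⊕{stop,more,data}  ok label sets agree
                case stop:
                  X ‖ X  ok
                case more:
                  X ‖ X  ok
                case data:
                  X ‖ X  ok

YES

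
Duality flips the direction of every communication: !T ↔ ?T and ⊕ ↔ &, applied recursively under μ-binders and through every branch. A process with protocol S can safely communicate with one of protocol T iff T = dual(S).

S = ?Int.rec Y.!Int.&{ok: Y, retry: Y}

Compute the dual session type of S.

?Int = !Int
  rec Y = rec Y  (μ self-dual)
    !Int = ?Int
      &{ok,retry} = +{ok,retry}  (external→internal)
        • ok:
          dual(Y) = Y
        • retry:
          dual(Y) = Y

!Int.rec Y.?Int.+{ok: Y, retry: Y}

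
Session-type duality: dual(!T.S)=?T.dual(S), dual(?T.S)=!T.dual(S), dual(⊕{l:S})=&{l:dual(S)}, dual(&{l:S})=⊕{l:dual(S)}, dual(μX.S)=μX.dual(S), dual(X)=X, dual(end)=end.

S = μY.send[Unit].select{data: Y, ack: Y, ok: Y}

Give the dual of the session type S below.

μY ↦ μY  (rec unchanged)
  send[Unit] ↦ recv[Unit]
    select{data,ack,ok} ↦ offer{data,ack,ok}  (internal→external)
      [data]
        Y ↦ Y
      [ack]
        Y ↦ Y
      [ok]
        Y ↦ Y

μY.recv[Unit].offer{data: Y, ack: Y, ok: Y}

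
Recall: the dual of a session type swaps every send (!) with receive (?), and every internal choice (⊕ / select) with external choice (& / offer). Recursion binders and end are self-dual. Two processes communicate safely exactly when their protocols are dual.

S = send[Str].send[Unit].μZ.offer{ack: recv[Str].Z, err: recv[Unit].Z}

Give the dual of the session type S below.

recv[Str].recv[Unit].μZ.select{ack: send[Str].Z, err: send[Unit].Z}

send[Str] ↦ recv[Str]
  send[Unit] ↦ recv[Unit]
    μZ ↦ μZ  (rec unchanged)
      offer{ack,err} ↦ select{ack,err}  (&→⊕)
        • ack:
          recv[Str] ↦ send[Str]
            dual(Z) = Z
        • err:
          recv[Unit] ↦ send[Unit]
            dual(Z) = Z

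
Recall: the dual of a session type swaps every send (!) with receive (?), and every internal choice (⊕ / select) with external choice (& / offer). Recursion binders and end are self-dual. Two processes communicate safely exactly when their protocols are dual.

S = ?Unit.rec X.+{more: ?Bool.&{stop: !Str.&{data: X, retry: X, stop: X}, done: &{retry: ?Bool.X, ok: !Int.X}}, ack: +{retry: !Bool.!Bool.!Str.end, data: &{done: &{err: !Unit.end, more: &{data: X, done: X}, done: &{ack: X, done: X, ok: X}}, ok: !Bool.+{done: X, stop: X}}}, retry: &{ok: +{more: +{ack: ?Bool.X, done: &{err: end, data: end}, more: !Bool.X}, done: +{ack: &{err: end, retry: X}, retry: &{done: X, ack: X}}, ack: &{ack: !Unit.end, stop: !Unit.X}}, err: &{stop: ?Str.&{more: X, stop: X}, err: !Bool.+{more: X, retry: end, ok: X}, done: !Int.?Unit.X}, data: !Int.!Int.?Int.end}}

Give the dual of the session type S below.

?Unit → !Unit
  rec X → rec X  (rec unchanged)
    +{more,ack,retry} → &{more,ack,retry}  (⊕→&)
      • more:
        ?Bool → !Bool
          &{stop,done} → +{stop,done}  (&→⊕)
            • stop:
              !Str → ?Str
                &{data,retry,stop} → +{data,retry,stop}  (&→⊕)
                  • data:
                    dual(X) = X
                  • retry:
                    dual(X) = X
                  • stop:
                    dual(X) = X
            • done:
              &{retry,ok} → +{retry,ok}  (&→⊕)
                • retry:
                  ?Bool → !Bool
                    dual(X) = X
                • ok:
                  !Int → ?Int
                    dual(X) = X
      • ack:
        +{retry,data} → &{retry,data}  (⊕→&)
          • retry:
            !Bool → ?Bool
              !Bool → ?Bool
                !Str → ?Str
                  dual(end) = end
          • data:
            &{done,ok} → +{done,ok}  (&→⊕)
              • done:
                &{err,more,done} → +{err,more,done}  (&→⊕)
                  • err:
                    !Unit → ?Unit
                      dual(end) = end
                  • more:
                    &{data,done} → +{data,done}  (&→⊕)
                      • data:
                        dual(X) = X
                      • done:
                        dual(X) = X
                  • done:
                    &{ack,done,ok} → +{ack,done,ok}  (&→⊕)
                      • ack:
                        dual(X) = X
                      • done:
                        dual(X) = X
                      • ok:
                        dual(X) = X
              • ok:
                !Bool → ?Bool
                  +{done,stop} → &{done,stop}  (⊕→&)
                    • done:
                      dual(X) = X
                    • stop:
                      dual(X) = X
      • retry:
        &{ok,err,data} → +{ok,err,data}  (&→⊕)
          • ok:
            +{more,done,ack} → &{more,done,ack}  (⊕→&)
              • more:
                +{ack,done,more} → &{ack,done,more}  (⊕→&)
                  • ack:
                    ?Bool → !Bool
                      dual(X) = X
                  • done:
                    &{err,data} → +{err,data}  (&→⊕)
                      • err:
                        dual(end) = end
                      • data:
                        dual(end) = end
                  • more:
                    !Bool → ?Bool
                      dual(X) = X
              • done:
                +{ack,retry} → &{ack,retry}  (⊕→&)
                  • ack:
                    &{err,retry} → +{err,retry}  (&→⊕)
                      • err:
                        dual(end) = end
                      • retry:
                        dual(X) = X
                  • retry:
                    &{done,ack} → +{done,ack}  (&→⊕)
                      • done:
                        dual(X) = X
                      • ack:
                        dual(X) = X
              • ack:
                &{ack,stop} → +{ack,stop}  (&→⊕)
                  • ack:
                    !Unit → ?Unit
                      dual(end) = end
                  • stop:
                    !Unit → ?Unit
                      dual(X) = X
          • err:
            &{stop,err,done} → +{stop,err,done}  (&→⊕)
              • stop:
                ?Str → !Str
                  &{more,stop} → +{more,stop}  (&→⊕)
                    • more:
                      dual(X) = X
                    • stop:
                      dual(X) = X
              • err:
                !Bool → ?Bool
                  +{more,retry,ok} → &{more,retry,ok}  (⊕→&)
                    • more:
                      dual(X) = X
                    • retry:
                      dual(end) = end
                    • ok:
                      dual(X) = X
              • done:
                !Int → ?Int
                  ?Unit → !Unit
                    dual(X) = X
          • data:
            !Int → ?Int
              !Int → ?Int
                ?Int → !Int
                  dual(end) = end

!Unit.rec X.&{more: !Bool.+{stop: ?Str.+{data: X, retry: X, stop: X}, done: +{retry: !Bool.X, ok: ?Int.X}}, ack: &{retry: ?Bool.?Bool.?Str.end, data: +{done: +{err: ?Unit.end, more: +{data: X, done: X}, done: +{ack: X, done: X, ok: X}}, ok: ?Bool.&{done: X, stop: X}}}, retry: +{ok: &{more: &{ack: !Bool.X, done: +{err: end, data: end}, more: ?Bool.X}, done: &{ack: +{err: end, retry: X}, retry: +{done: X, ack: X}}, ack: +{ack: ?Unit.end, stop: ?Unit.X}}, err: +{stop: !Str.+{more: X, stop: X}, err: ?Bool.&{more: X, retry: end, ok: X}, done: ?Int.!Unit.X}, data: ?Int.?Int.!Int.end}}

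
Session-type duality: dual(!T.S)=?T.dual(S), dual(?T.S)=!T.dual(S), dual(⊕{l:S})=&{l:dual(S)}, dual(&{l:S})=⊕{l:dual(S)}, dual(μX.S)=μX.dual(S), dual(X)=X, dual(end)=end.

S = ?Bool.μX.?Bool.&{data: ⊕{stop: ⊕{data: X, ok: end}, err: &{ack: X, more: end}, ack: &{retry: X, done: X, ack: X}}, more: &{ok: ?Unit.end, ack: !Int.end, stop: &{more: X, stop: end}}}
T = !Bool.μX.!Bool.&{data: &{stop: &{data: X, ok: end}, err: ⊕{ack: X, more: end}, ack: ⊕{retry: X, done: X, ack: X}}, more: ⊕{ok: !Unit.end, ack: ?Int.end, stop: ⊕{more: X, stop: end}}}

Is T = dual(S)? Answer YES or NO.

?Bool vs !Bool  ok
  μX vs μX  ok (binder kept)
    ?Bool vs !Bool  ok
      &{data,more} vs &{data,more}  ✗ choice polarity not flipped — not dual

NO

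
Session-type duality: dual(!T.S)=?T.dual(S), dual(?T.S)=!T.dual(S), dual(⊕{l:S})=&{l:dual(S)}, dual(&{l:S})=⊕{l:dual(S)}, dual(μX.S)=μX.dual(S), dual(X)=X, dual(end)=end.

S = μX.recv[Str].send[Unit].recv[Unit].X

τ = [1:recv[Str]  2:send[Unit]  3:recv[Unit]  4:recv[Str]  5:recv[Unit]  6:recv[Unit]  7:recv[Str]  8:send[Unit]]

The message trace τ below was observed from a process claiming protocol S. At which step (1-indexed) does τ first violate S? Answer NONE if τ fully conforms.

@1 recv[Str]  match  cont: send[Unit].recv[Unit].μX.…
@2 send[Unit]  match  cont: recv[Unit].μX.…
@3 recv[Unit]  match  cont: μX.…
@4 recv[Str]  match  cont: send[Unit].recv[Unit].μX.…
@5 got recv[Unit], protocol expects send[Unit]  ✗

5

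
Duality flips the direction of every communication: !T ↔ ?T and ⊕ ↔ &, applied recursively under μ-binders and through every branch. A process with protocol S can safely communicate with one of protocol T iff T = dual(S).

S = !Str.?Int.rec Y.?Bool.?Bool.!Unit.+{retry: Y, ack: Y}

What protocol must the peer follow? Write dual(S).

?Str.!Int.rec Y.!Bool.!Bool.?Unit.&{retry: Y, ack: Y}

!Str = ?Str
  ?Int = !Int
    rec Y = rec Y  (rec unchanged)
      ?Bool = !Bool
        ?Bool = !Bool
          !Unit = ?Unit
            +{retry,ack} = &{retry,ack}  (⊕→&)
              • retry:
                Y ↦ Y
              • ack:
                Y ↦ Y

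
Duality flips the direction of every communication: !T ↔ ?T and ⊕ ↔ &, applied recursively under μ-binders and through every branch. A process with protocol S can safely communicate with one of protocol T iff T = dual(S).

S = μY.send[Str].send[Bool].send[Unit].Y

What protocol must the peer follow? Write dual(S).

μY.recv[Str].recv[Bool].recv[Unit].Y

μY ↦ μY  (rec unchanged)
  send[Str] ↦ recv[Str]
    send[Bool] ↦ recv[Bool]
      send[Unit] ↦ recv[Unit]
        dual(Y) = Y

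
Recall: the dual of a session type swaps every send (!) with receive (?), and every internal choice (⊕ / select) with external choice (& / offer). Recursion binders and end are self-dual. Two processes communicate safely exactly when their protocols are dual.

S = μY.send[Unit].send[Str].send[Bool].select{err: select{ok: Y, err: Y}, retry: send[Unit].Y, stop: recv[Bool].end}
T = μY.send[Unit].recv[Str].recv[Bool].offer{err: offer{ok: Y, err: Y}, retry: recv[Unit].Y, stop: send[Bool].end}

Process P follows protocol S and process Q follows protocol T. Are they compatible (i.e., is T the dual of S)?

NO

μY vs μY  match (binder kept)
  send[Unit] vs send[Unit]  ✗ same direction on both sides — not dual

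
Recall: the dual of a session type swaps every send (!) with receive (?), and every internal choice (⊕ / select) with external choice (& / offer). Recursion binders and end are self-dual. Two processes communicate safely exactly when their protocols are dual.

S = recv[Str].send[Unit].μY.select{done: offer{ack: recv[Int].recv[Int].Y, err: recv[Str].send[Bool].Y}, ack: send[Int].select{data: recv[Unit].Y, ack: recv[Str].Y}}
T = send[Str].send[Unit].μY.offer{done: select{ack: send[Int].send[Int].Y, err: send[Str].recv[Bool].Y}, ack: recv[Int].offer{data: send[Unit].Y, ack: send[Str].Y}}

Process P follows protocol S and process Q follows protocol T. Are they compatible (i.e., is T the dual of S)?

recv[Str] ‖ send[Str]  match
  send[Unit] ‖ send[Unit]  ✗ same direction on both sides — not dual

NO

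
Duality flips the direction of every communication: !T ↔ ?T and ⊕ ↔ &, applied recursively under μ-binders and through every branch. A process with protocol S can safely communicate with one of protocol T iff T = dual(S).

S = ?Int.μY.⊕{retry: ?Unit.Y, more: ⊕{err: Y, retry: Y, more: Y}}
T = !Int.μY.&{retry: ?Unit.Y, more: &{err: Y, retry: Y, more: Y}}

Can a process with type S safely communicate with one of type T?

NO

?Int ‖ !Int  match
  μY ‖ μY  match (rec unchanged)
    ⊕{retry,more} ‖ &{retry,more}  match label sets agree
      case retry:
        ?Unit ‖ ?Unit  ✗ same direction on both sides — not dual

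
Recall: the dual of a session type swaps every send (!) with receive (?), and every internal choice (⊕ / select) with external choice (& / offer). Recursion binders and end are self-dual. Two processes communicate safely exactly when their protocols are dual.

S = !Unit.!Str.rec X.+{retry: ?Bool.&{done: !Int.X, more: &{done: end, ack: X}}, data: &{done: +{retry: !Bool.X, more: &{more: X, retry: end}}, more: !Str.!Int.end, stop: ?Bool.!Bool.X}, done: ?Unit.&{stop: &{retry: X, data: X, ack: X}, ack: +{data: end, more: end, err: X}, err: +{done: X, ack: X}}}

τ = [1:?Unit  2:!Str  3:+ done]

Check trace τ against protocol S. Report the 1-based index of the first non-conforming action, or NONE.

1

[1] got ?Unit, protocol expects !Unit  ✗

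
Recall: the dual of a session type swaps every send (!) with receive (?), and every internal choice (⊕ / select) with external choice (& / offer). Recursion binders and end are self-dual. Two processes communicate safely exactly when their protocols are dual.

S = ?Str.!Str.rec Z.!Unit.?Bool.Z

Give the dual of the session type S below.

!Str.?Str.rec Z.?Unit.!Bool.Z

?Str ↦ !Str
  !Str ↦ ?Str
    rec Z ↦ rec Z  (binder kept)
      !Unit ↦ ?Unit
        ?Bool ↦ !Bool
          Z ↦ Z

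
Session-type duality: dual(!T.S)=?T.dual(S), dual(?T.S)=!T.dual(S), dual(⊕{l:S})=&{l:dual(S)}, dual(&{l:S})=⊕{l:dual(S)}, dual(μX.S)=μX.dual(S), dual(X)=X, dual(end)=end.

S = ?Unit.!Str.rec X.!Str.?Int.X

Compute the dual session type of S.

!Unit.?Str.rec X.?Str.!Int.X

?Unit = !Unit
  !Str = ?Str
    rec X = rec X  (binder kept)
      !Str = ?Str
        ?Int = !Int
          X ↦ X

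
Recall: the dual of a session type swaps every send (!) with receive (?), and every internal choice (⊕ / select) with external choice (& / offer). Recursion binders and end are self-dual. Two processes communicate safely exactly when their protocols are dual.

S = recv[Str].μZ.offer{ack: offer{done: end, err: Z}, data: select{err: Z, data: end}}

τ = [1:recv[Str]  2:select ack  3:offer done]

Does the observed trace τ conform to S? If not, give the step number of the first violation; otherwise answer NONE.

step 1: recv[Str]  ok  cont: μZ.…
step 2: got select ack, protocol expects offer ack or offer data  ✗

2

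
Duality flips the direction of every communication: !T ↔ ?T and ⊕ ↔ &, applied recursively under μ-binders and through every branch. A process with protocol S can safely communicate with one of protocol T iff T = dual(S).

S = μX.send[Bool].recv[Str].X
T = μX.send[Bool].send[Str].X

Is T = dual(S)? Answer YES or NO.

NO

μX vs μX  ✓ (μ self-dual)
  send[Bool] vs send[Bool]  ✗ same direction on both sides — not dual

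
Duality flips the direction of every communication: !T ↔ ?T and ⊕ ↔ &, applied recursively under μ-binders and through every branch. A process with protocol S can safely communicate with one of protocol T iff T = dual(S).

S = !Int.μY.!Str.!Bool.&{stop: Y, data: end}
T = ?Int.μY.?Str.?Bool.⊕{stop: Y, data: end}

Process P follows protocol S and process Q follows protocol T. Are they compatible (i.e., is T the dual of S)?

!Int | ?Int  match
  μY | μY  match (rec unchanged)
    !Str | ?Str  match
      !Bool | ?Bool  match
        &{stop,data} | ⊕{stop,data}  match label sets agree
          [stop]
            Y | Y  match
          [data]
            end | end  match

YES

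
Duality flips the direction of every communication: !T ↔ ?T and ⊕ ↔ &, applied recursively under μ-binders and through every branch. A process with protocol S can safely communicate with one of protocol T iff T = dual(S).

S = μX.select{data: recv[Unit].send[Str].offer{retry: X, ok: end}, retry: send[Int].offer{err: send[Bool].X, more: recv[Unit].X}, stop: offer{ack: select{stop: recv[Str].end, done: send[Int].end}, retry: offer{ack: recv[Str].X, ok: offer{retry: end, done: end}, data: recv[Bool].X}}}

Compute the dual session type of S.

μX.offer{data: send[Unit].recv[Str].select{retry: X, ok: end}, retry: recv[Int].select{err: recv[Bool].X, more: send[Unit].X}, stop: select{ack: offer{stop: send[Str].end, done: recv[Int].end}, retry: select{ack: send[Str].X, ok: select{retry: end, done: end}, data: send[Bool].X}}}

μX → μX  (rec unchanged)
  select{data,retry,stop} → offer{data,retry,stop}  (select→offer)
    • data:
      recv[Unit] → send[Unit]
        send[Str] → recv[Str]
          offer{retry,ok} → select{retry,ok}  (external→internal)
            • retry:
              X ↦ X
            • ok:
              end ↦ end
    • retry:
      send[Int] → recv[Int]
        offer{err,more} → select{err,more}  (external→internal)
          • err:
            send[Bool] → recv[Bool]
              X ↦ X
          • more:
            recv[Unit] → send[Unit]
              X ↦ X
    • stop:
      offer{ack,retry} → select{ack,retry}  (external→internal)
        • ack:
          select{stop,done} → offer{stop,done}  (select→offer)
            • stop:
              recv[Str] → send[Str]
                end ↦ end
            • done:
              send[Int] → recv[Int]
                end ↦ end
        • retry:
          offer{ack,ok,data} → select{ack,ok,data}  (external→internal)
            • ack:
              recv[Str] → send[Str]
                X ↦ X
            • ok:
              offer{retry,done} → select{retry,done}  (external→internal)
                • retry:
                  end ↦ end
                • done:
                  end ↦ end
            • data:
              recv[Bool] → send[Bool]
                X ↦ X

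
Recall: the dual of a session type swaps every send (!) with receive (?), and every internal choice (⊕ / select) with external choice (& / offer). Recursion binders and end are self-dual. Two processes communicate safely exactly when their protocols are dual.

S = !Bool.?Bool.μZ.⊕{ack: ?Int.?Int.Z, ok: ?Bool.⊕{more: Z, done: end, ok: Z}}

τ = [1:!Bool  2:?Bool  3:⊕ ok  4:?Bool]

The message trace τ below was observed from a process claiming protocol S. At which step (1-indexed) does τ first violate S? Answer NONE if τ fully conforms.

[1] !Bool  ✓  now at ?Bool.μZ.…
[2] ?Bool  ✓  now at μZ.…
[3] ⊕ ok  ✓  now at ?Bool.⊕{more: μZ.…, done: end, ok: μZ.…}
[4] ?Bool  ✓  now at ⊕{more: μZ.…, done: end, ok: μZ.…}
trace exhausted — no violation

NONE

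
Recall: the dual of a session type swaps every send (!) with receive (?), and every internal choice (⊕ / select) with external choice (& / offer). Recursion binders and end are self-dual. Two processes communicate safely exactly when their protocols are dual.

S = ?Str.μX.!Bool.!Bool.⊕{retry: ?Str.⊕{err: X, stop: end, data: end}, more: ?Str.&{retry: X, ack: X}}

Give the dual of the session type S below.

!Str.μX.?Bool.?Bool.&{retry: !Str.&{err: X, stop: end, data: end}, more: !Str.⊕{retry: X, ack: X}}

?Str → !Str
  μX → μX  (μ self-dual)
    !Bool → ?Bool
      !Bool → ?Bool
        ⊕{retry,more} → &{retry,more}  (⊕→&)
          [retry]
            ?Str → !Str
              ⊕{err,stop,data} → &{err,stop,data}  (⊕→&)
                [err]
                  dual(X) = X
                [stop]
                  dual(end) = end
                [data]
                  dual(end) = end
          [more]
            ?Str → !Str
              &{retry,ack} → ⊕{retry,ack}  (offer→select)
                [retry]
                  dual(X) = X
                [ack]
                  dual(X) = X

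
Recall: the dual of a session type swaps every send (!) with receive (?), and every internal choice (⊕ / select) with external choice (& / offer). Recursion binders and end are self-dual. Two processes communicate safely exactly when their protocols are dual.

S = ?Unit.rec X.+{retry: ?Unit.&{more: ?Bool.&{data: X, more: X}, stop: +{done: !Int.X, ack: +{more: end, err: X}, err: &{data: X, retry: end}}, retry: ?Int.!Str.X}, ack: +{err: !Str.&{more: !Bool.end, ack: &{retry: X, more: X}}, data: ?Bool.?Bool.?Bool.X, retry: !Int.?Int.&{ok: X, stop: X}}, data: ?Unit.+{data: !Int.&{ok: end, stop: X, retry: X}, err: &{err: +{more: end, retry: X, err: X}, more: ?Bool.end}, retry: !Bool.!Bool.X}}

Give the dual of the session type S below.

?Unit ↦ !Unit
  rec X ↦ rec X  (binder kept)
    +{retry,ack,data} ↦ &{retry,ack,data}  (select→offer)
      case retry:
        ?Unit ↦ !Unit
          &{more,stop,retry} ↦ +{more,stop,retry}  (offer→select)
            case more:
              ?Bool ↦ !Bool
                &{data,more} ↦ +{data,more}  (offer→select)
                  case data:
                    X ↦ X
                  case more:
                    X ↦ X
            case stop:
              +{done,ack,err} ↦ &{done,ack,err}  (select→offer)
                case done:
                  !Int ↦ ?Int
                    X ↦ X
                case ack:
                  +{more,err} ↦ &{more,err}  (select→offer)
                    case more:
                      end ↦ end
                    case err:
                      X ↦ X
                case err:
                  &{data,retry} ↦ +{data,retry}  (offer→select)
                    case data:
                      X ↦ X
                    case retry:
                      end ↦ end
            case retry:
              ?Int ↦ !Int
                !Str ↦ ?Str
                  X ↦ X
      case ack:
        +{err,data,retry} ↦ &{err,data,retry}  (select→offer)
          case err:
            !Str ↦ ?Str
              &{more,ack} ↦ +{more,ack}  (offer→select)
                case more:
                  !Bool ↦ ?Bool
                    end ↦ end
                case ack:
                  &{retry,more} ↦ +{retry,more}  (offer→select)
                    case retry:
                      X ↦ X
                    case more:
                      X ↦ X
          case data:
            ?Bool ↦ !Bool
              ?Bool ↦ !Bool
                ?Bool ↦ !Bool
                  X ↦ X
          case retry:
            !Int ↦ ?Int
              ?Int ↦ !Int
                &{ok,stop} ↦ +{ok,stop}  (offer→select)
                  case ok:
                    X ↦ X
                  case stop:
                    X ↦ X
      case data:
        ?Unit ↦ !Unit
          +{data,err,retry} ↦ &{data,err,retry}  (select→offer)
            case data:
              !Int ↦ ?Int
                &{ok,stop,retry} ↦ +{ok,stop,retry}  (offer→select)
                  case ok:
                    end ↦ end
                  case stop:
                    X ↦ X
                  case retry:
                    X ↦ X
            case err:
              &{err,more} ↦ +{err,more}  (offer→select)
                case err:
                  +{more,retry,err} ↦ &{more,retry,err}  (select→offer)
                    case more:
                      end ↦ end
                    case retry:
                      X ↦ X
                    case err:
                      X ↦ X
                case more:
                  ?Bool ↦ !Bool
                    end ↦ end
            case retry:
              !Bool ↦ ?Bool
                !Bool ↦ ?Bool
                  X ↦ X

!Unit.rec X.&{retry: !Unit.+{more: !Bool.+{data: X, more: X}, stop: &{done: ?Int.X, ack: &{more: end, err: X}, err: +{data: X, retry: end}}, retry: !Int.?Str.X}, ack: &{err: ?Str.+{more: ?Bool.end, ack: +{retry: X, more: X}}, data: !Bool.!Bool.!Bool.X, retry: ?Int.!Int.+{ok: X, stop: X}}, data: !Unit.&{data: ?Int.+{ok: end, stop: X, retry: X}, err: +{err: &{more: end, retry: X, err: X}, more: !Bool.end}, retry: ?Bool.?Bool.X}}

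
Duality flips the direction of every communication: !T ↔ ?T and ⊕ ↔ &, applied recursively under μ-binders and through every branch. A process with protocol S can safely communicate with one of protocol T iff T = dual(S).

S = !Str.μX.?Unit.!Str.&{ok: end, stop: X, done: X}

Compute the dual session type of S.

?Str.μX.!Unit.?Str.⊕{ok: end, stop: X, done: X}

!Str ↦ ?Str
  μX ↦ μX  (μ self-dual)
    ?Unit ↦ !Unit
      !Str ↦ ?Str
        &{ok,stop,done} ↦ ⊕{ok,stop,done}  (external→internal)
          case ok:
            dual(end) = end
          case stop:
            dual(X) = X
          case done:
            dual(X) = X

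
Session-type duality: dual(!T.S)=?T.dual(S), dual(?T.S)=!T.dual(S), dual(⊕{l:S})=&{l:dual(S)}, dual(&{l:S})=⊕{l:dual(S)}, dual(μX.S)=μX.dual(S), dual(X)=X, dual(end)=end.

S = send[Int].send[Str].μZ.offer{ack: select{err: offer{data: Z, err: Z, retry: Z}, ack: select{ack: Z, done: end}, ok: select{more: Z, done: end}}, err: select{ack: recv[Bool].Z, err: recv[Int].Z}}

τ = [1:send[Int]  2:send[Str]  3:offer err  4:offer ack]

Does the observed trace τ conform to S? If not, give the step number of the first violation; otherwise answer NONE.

step 1: send[Int]  ✓  cont: send[Str].μZ.…
step 2: send[Str]  ✓  cont: μZ.…
step 3: offer err  ✓  cont: select{ack: recv[Bool].μZ.…, err: recv[Int].μZ.…}
step 4: got offer ack, protocol expects select ack or select err  ✗

4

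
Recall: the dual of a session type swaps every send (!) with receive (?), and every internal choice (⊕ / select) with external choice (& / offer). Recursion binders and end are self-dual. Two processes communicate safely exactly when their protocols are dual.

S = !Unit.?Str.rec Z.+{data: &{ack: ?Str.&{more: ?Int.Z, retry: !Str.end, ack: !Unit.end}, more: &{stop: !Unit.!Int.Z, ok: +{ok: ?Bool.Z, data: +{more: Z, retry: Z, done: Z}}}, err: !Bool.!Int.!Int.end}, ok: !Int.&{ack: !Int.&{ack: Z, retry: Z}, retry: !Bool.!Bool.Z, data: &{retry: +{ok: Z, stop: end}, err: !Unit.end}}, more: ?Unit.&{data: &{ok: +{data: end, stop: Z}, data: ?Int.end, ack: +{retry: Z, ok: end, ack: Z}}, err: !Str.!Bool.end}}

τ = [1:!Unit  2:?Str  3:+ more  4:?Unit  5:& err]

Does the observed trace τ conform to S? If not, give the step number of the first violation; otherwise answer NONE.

NONE

@1 !Unit  ✓  state: ?Str.rec Z.…
@2 ?Str  ✓  state: rec Z.…
@3 + more  ✓  state: ?Unit.&{data: &{ok: +{data: end, stop: rec Z.…}, data: ?Int.end, ack: +{retry: rec Z.…, ok: end, ack: rec Z.…}}, err: !Str.!Bool.end}
@4 ?Unit  ✓  state: &{data: &{ok: +{data: end, stop: rec Z.…}, data: ?Int.end, ack: +{retry: rec Z.…, ok: end, ack: rec Z.…}}, err: !Str.!Bool.end}
@5 & err  ✓  state: !Str.!Bool.end
all 5 steps conform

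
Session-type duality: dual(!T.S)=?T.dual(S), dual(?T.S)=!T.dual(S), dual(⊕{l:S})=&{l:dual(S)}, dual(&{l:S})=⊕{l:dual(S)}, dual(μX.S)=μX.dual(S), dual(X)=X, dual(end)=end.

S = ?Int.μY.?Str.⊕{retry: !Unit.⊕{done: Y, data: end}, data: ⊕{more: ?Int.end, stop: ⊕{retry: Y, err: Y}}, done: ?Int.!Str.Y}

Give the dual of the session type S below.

?Int → !Int
  μY → μY  (binder kept)
    ?Str → !Str
      ⊕{retry,data,done} → &{retry,data,done}  (⊕→&)
        [retry]
          !Unit → ?Unit
            ⊕{done,data} → &{done,data}  (⊕→&)
              [done]
                Y ↦ Y
              [data]
                end ↦ end
        [data]
          ⊕{more,stop} → &{more,stop}  (⊕→&)
            [more]
              ?Int → !Int
                end ↦ end
            [stop]
              ⊕{retry,err} → &{retry,err}  (⊕→&)
                [retry]
                  Y ↦ Y
                [err]
                  Y ↦ Y
        [done]
          ?Int → !Int
            !Str → ?Str
              Y ↦ Y

!Int.μY.!Str.&{retry: ?Unit.&{done: Y, data: end}, data: &{more: !Int.end, stop: &{retry: Y, err: Y}}, done: !Int.?Str.Y}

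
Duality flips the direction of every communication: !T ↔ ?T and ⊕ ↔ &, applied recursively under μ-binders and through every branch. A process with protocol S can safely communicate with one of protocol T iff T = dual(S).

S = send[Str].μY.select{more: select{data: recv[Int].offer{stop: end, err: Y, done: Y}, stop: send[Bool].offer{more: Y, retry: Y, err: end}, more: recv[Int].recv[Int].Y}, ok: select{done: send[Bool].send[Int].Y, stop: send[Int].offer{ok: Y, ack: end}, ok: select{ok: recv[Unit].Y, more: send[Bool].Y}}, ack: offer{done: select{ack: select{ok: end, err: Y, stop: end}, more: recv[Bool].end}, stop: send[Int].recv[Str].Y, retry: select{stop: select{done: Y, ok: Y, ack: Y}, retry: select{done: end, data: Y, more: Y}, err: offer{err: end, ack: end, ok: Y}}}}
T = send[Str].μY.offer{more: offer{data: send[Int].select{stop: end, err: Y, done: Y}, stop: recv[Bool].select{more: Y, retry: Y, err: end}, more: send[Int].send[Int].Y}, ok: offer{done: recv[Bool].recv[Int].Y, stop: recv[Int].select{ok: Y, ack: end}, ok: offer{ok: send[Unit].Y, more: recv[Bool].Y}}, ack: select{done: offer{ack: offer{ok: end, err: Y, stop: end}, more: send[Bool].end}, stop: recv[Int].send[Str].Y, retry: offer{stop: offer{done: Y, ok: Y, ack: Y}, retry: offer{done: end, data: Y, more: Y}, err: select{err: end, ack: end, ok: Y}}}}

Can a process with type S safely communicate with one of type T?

NO

send[Str] vs send[Str]  ✗ same direction on both sides — not dual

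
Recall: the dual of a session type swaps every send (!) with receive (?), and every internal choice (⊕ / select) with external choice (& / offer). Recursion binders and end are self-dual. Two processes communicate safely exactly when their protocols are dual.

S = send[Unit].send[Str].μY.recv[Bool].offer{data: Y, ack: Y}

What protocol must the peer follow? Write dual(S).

recv[Unit].recv[Str].μY.send[Bool].select{data: Y, ack: Y}

send[Unit] → recv[Unit]
  send[Str] → recv[Str]
    μY → μY  (binder kept)
      recv[Bool] → send[Bool]
        offer{data,ack} → select{data,ack}  (offer→select)
          [data]
            Y ↦ Y
          [ack]
            Y ↦ Y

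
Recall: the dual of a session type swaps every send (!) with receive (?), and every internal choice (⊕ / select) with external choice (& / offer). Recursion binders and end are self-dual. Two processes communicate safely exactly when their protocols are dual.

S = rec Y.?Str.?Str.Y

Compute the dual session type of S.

rec Y ↦ rec Y  (μ self-dual)
  ?Str ↦ !Str
    ?Str ↦ !Str
      Y ↦ Y

rec Y.!Str.!Str.Y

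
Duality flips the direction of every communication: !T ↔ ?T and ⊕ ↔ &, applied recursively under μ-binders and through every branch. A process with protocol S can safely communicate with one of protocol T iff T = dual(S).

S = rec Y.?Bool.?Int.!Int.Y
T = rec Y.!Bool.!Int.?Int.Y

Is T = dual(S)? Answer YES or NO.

rec Y ‖ rec Y  ok (binder kept)
  ?Bool ‖ !Bool  ok
    ?Int ‖ !Int  ok
      !Int ‖ ?Int  ok
        Y ‖ Y  ok

YES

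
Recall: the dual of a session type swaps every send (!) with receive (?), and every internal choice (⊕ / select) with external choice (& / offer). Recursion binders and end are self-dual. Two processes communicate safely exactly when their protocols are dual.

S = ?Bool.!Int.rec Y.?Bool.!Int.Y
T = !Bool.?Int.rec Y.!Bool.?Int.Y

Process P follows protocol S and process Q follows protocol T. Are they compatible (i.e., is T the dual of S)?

YES

?Bool ‖ !Bool  ok
  !Int ‖ ?Int  ok
    rec Y ‖ rec Y  ok (rec unchanged)
      ?Bool ‖ !Bool  ok
        !Int ‖ ?Int  ok
          Y ‖ Y  ok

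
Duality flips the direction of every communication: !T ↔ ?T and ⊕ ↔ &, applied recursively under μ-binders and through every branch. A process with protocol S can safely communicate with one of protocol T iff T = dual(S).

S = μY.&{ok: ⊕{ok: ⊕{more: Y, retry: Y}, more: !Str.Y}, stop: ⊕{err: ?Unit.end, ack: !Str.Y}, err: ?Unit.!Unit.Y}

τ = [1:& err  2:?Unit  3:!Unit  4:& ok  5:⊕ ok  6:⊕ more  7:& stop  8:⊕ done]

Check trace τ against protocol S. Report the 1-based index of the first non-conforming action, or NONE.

8

@1 & err  match  now at ?Unit.!Unit.μY.…
@2 ?Unit  match  now at !Unit.μY.…
@3 !Unit  match  now at μY.…
@4 & ok  match  now at ⊕{ok: ⊕{more: μY.…, retry: μY.…}, more: !Str.μY.…}
@5 ⊕ ok  match  now at ⊕{more: μY.…, retry: μY.…}
@6 ⊕ more  match  now at μY.…
@7 & stop  match  now at ⊕{err: ?Unit.end, ack: !Str.μY.…}
@8 got ⊕ done, protocol expects ⊕ err or ⊕ ack  ✗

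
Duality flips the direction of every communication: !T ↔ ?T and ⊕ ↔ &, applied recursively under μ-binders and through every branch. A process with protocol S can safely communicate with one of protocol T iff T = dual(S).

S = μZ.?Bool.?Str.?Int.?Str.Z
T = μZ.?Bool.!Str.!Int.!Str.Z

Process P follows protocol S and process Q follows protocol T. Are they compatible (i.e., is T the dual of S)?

μZ ‖ μZ  ok (binder kept)
  ?Bool ‖ ?Bool  ✗ same direction on both sides — not dual

NO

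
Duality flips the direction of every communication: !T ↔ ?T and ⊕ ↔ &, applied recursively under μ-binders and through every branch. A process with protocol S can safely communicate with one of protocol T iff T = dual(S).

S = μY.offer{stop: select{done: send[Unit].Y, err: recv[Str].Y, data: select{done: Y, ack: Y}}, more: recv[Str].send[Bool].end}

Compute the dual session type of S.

μY.select{stop: offer{done: recv[Unit].Y, err: send[Str].Y, data: offer{done: Y, ack: Y}}, more: send[Str].recv[Bool].end}

μY → μY  (μ self-dual)
  offer{stop,more} → select{stop,more}  (offer→select)
    case stop:
      select{done,err,data} → offer{done,err,data}  (select→offer)
        case done:
          send[Unit] → recv[Unit]
            dual(Y) = Y
        case err:
          recv[Str] → send[Str]
            dual(Y) = Y
        case data:
          select{done,ack} → offer{done,ack}  (select→offer)
            case done:
              dual(Y) = Y
            case ack:
              dual(Y) = Y
    case more:
      recv[Str] → send[Str]
        send[Bool] → recv[Bool]
          dual(end) = end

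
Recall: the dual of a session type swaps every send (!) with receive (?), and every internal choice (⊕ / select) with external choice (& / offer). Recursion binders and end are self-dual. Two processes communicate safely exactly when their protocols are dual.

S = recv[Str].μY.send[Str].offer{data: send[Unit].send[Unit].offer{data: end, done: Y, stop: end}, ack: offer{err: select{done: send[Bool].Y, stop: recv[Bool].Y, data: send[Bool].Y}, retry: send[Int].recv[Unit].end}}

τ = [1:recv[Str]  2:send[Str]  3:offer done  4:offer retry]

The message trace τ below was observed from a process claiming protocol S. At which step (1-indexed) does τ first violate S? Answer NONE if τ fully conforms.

[1] recv[Str]  match  state: μY.…
[2] send[Str]  match  state: offer{data: send[Unit].send[Unit].offer{data: end, done: μY.…, stop: end}, ack: offer{err: select{done: send[Bool].μY.…, stop: recv[Bool].μY.…, data: send[Bool].μY.…}, retry: send[Int].recv[Unit].end}}
[3] got offer done, protocol expects offer data or offer ack  ✗

3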